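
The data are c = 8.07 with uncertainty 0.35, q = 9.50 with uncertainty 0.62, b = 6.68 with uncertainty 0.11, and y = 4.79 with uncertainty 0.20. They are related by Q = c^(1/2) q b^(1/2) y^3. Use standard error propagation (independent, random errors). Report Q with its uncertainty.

Products/powers → add relative errors in quadrature, weighted by exponent:
  (½·δc/c)² = (0.5×0.0434)² = 0.000470;  (1·δq/q)² = (1×0.0653)² = 0.00426;  (½·δb/b)² = (0.5×0.0165)² = 6.78e-05;  (3·δy/y)² = (3×0.0418)² = 0.0157
δQ/Q = √(0.0205) = 0.143
Q = 7670, so δQ = 0.143 × 7670 = 1100.

7670 ± 1100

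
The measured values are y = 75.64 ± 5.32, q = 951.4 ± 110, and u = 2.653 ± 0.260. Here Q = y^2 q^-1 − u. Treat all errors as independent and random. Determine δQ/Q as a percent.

33.5%

Let p = y^2·q^-1 = 6.014. δp/p = √((2·δy/y)² + (-1·δq/q)²) = √(0.0198 + 0.0134) = 0.182, so δp = 1.09.
Q = p − u: δQ = √(δp² + δu²) = √(1.20 + 0.0676) = 1.13
Q = 3.361, so δQ/Q = 1.13/3.361 = 0.335.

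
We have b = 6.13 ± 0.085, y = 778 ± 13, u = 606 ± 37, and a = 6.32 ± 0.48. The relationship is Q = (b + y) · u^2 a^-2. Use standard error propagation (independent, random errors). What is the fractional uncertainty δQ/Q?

0.196

Let w = b + y = 784. δw = √(δb² + δy²) = √(0.00723 + 169) = 13.0, so δw/w = 0.0166.
Q is then a monomial in w, u, a:
δQ/Q = √((δw/w)² + (2·δu/u)² + (-2·δa/a)²) = √(0.000275 + 0.0149 + 0.0231) = 0.196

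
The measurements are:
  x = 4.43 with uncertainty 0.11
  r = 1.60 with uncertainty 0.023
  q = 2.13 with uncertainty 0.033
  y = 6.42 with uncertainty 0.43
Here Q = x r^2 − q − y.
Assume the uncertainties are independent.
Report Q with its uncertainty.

Let p = x·r^2 = 11.3. δp/p = √((1·δx/x)² + (2·δr/r)²) = √(0.000617 + 0.000827) = 0.0380, so δp = 0.431.
Q = p − q − y: δQ = √(δp² + δq² + δy²) = √(0.186 + 0.00109 + 0.185) = 0.610
Q = 2.79.

2.79 ± 0.610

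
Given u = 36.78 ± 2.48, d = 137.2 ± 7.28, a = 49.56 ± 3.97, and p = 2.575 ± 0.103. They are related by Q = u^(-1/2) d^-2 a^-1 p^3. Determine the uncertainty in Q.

Relative error in a monomial: (δQ/Q)² = Σ (nᵢ · δxᵢ/xᵢ)².
  (−½·δu/u)² = (-0.5×0.0674)² = 0.00114;  (-2·δd/d)² = (-2×0.0531)² = 0.0113;  (-1·δa/a)² = (-1×0.0801)² = 0.00642;  (3·δp/p)² = (3×0.0400)² = 0.0144
δQ/Q = √(0.0332) = 0.182
Q = 3.018e-06, so δQ = 0.182 × 3.018e-06 = 5.5e-07.

5.5e-07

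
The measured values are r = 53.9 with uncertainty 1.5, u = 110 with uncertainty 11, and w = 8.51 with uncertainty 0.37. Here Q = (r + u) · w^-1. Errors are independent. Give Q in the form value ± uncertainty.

Let h = r + u = 164. δh = √(δr² + δu²) = √(2.25 + 121) = 11.1, so δh/h = 0.0677.
Q is then a monomial in h, w:
δQ/Q = √((δh/h)² + (-1·δw/w)²) = √(0.00459 + 0.00189) = 0.0805
Q = 19.3, so δQ = 0.0805 × 19.3 = 1.55.

19.3 ± 1.55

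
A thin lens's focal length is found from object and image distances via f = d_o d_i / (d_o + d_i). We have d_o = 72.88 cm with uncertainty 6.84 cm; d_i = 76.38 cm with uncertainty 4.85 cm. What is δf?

∂f/∂d_o = (d_i/(d_o+d_i))² = 0.262;  ∂f/∂d_i = (d_o/(d_o+d_i))² = 0.238
δf = √((∂f/∂d_o · δd_o)² + (∂f/∂d_i · δd_i)²) = √(3.21 + 1.34) = 2.13 cm

2.13 cm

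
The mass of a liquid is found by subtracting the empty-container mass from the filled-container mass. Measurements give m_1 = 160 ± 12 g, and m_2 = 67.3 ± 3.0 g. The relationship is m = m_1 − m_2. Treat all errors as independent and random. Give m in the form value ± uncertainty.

Each term contributes (cᵢ δxᵢ)² to (δm)²:
  (δm_1)² = 144;  (δm_2)² = 9.00
δm = √(153) = 12.4 g
m = 92.7 g.

92.7 ± 12.4 g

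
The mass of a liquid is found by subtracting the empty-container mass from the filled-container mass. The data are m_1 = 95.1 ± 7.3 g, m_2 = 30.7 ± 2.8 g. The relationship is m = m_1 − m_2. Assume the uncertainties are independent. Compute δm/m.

Sums and differences: (δm)² = Σ (cᵢ δxᵢ)².
  (δm_1)² = 53.3;  (δm_2)² = 7.84
δm = √(61.1) = 7.82 g
m = 64.4 g, so δm/m = 7.82/64.4 = 0.121.

0.121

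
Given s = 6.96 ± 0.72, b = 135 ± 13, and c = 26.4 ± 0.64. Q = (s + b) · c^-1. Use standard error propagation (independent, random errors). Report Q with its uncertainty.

5.38 ± 0.510

Let u = s + b = 142. δu = √(δs² + δb²) = √(0.518 + 169) = 13.0, so δu/u = 0.0917.
Q is then a monomial in u, c:
δQ/Q = √((δu/u)² + (-1·δc/c)²) = √(0.00841 + 0.000588) = 0.0949
Q = 5.38, so δQ = 0.0949 × 5.38 = 0.510.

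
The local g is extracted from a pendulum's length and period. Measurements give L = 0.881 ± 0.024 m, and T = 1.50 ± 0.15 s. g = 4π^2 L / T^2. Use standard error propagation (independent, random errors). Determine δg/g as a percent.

Relative error in a monomial: (δg/g)² = Σ (nᵢ · δxᵢ/xᵢ)².
  (1·δL/L)² = (1×0.0272)² = 0.000742;  (-2·δT/T)² = (-2×0.100)² = 0.0400
δg/g = √(0.0407) = 0.202

20.2%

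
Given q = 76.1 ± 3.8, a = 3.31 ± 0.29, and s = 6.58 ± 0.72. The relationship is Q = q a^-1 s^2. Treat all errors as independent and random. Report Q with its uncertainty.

995 ± 240

Since Q is a product/quotient, work with relative uncertainties:
  (1·δq/q)² = (1×0.0499)² = 0.00249;  (-1·δa/a)² = (-1×0.0876)² = 0.00768;  (2·δs/s)² = (2×0.109)² = 0.0479
δQ/Q = √(0.0581) = 0.241
Q = 995, so δQ = 0.241 × 995 = 240.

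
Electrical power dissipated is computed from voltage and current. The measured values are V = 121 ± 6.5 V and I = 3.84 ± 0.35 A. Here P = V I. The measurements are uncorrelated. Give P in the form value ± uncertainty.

465 ± 49.2 W

P is a product of powers, so relative uncertainties combine in quadrature:
  (1·δV/V)² = (1×0.0537)² = 0.00289;  (1·δI/I)² = (1×0.0911)² = 0.00831
δP/P = √(0.0112) = 0.106
P = 465 W, so δP = 0.106 × 465 = 49.2 W.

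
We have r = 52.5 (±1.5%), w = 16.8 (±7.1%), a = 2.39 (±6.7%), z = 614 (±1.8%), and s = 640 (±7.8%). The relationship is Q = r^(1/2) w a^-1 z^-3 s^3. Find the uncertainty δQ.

15.0

Since Q is a product/quotient, work with relative uncertainties:
  (½·δr/r)² = (0.5×0.0150)² = 5.62e-05;  (1·δw/w)² = (1×0.0710)² = 0.00504;  (-1·δa/a)² = (-1×0.0670)² = 0.00449;  (-3·δz/z)² = (-3×0.0180)² = 0.00292;  (3·δs/s)² = (3×0.0780)² = 0.0548
δQ/Q = √(0.0673) = 0.259
Q = 57.7, so δQ = 0.259 × 57.7 = 15.0.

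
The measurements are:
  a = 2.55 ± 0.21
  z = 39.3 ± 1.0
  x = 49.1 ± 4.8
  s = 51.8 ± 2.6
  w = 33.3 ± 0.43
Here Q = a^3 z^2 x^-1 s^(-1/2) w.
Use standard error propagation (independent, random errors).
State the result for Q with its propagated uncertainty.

For a monomial Q ∝ a^3, z^2, x^-1, s^(-1/2), w, fractional errors add in quadrature:
  (3·δa/a)² = (3×0.0824)² = 0.0610;  (2·δz/z)² = (2×0.0254)² = 0.00259;  (-1·δx/x)² = (-1×0.0978)² = 0.00956;  (−½·δs/s)² = (-0.5×0.0502)² = 0.000630;  (1·δw/w)² = (1×0.0129)² = 0.000167
δQ/Q = √(0.0740) = 0.272
Q = 2410, so δQ = 0.272 × 2410 = 656.

2410 ± 656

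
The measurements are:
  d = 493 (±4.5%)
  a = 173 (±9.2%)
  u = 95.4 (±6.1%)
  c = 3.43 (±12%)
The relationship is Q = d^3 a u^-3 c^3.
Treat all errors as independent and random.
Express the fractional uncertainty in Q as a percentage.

43.6%

Q is a product of powers, so relative uncertainties combine in quadrature:
  (3·δd/d)² = (3×0.0450)² = 0.0182;  (1·δa/a)² = (1×0.0920)² = 0.00846;  (-3·δu/u)² = (-3×0.0610)² = 0.0335;  (3·δc/c)² = (3×0.120)² = 0.130
δQ/Q = √(0.190) = 0.436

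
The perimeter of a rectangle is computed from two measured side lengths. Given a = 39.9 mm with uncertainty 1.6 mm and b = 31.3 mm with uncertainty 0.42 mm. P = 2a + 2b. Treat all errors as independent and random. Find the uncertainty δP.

3.31 mm

For a sum/difference, combine absolute errors in quadrature:
  (2·δa)² = 10.2;  (2·δb)² = 0.706
δP = √(10.9) = 3.31 mm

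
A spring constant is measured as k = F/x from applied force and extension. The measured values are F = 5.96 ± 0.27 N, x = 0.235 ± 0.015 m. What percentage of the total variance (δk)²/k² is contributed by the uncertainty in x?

66.5%

(δk/k)² = (1·δF/F)² + (-1·δx/x)²
  F term: (1×0.0453)² = 0.00205
  x term: (-1×0.0638)² = 0.00407
Total = 0.00613. Share from x = 0.00407/0.00613 = 0.665.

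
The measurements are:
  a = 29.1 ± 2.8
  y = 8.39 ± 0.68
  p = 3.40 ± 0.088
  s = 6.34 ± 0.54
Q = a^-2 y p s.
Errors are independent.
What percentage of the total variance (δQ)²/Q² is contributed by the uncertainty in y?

(δQ/Q)² = (-2·δa/a)² + (1·δy/y)² + (1·δp/p)² + (1·δs/s)²
  a term: (-2×0.0962)² = 0.0370
  y term: (1×0.0810)² = 0.00657
  p term: (1×0.0259)² = 0.000670
  s term: (1×0.0852)² = 0.00725
Total = 0.0515. Share from y = 0.00657/0.0515 = 0.127.

12.7%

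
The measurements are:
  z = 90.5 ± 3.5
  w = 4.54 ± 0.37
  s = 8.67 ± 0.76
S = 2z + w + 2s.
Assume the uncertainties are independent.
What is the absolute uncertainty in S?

7.17

Absolute uncertainties add in quadrature for a linear combination:
  (2·δz)² = 49.0;  (δw)² = 0.137;  (2·δs)² = 2.31
δS = √(51.4) = 7.17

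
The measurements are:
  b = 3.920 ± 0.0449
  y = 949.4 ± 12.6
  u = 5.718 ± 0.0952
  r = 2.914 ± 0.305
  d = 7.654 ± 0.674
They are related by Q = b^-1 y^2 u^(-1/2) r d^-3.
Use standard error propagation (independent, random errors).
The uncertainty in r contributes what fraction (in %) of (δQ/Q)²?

13.4%

(δQ/Q)² = (-1·δb/b)² + (2·δy/y)² + (−½·δu/u)² + (1·δr/r)² + (-3·δd/d)²
  b term: (-1×0.0115)² = 0.000131
  y term: (2×0.0133)² = 0.000705
  u term: (-0.5×0.0166)² = 6.93e-05
  r term: (1×0.105)² = 0.0110
  d term: (-3×0.0881)² = 0.0698
Total = 0.0816. Share from r = 0.0110/0.0816 = 0.134.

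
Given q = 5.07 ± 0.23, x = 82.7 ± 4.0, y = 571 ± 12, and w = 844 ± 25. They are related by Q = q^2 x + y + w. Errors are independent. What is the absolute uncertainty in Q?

220

Let p = q^2·x = 2130. δp/p = √((2·δq/q)² + (1·δx/x)²) = √(0.00823 + 0.00234) = 0.103, so δp = 219.
Q = p + y + w: δQ = √(δp² + δy² + δw²) = √(47800 + 144 + 625) = 220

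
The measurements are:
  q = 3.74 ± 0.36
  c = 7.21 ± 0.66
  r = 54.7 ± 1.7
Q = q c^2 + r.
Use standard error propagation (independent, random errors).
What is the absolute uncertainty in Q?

40.3

Let p = q·c^2 = 194. δp/p = √((1·δq/q)² + (2·δc/c)²) = √(0.00927 + 0.0335) = 0.207, so δp = 40.2.
Q = p + r: δQ = √(δp² + δr²) = √(1620 + 2.89) = 40.3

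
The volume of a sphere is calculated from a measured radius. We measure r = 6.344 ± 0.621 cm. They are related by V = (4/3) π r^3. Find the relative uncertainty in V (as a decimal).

0.294

V ∝ r^3, so δV/V = |3| · δr/r = 3 × 0.0979 = 0.294.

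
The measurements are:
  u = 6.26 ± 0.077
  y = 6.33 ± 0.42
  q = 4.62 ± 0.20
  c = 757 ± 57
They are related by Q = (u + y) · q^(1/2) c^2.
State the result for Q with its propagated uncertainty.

Let w = u + y = 12.6. δw = √(δu² + δy²) = √(0.00593 + 0.176) = 0.427, so δw/w = 0.0339.
Q is then a monomial in w, q, c:
δQ/Q = √((δw/w)² + (½·δq/q)² + (2·δc/c)²) = √(0.00115 + 0.000469 + 0.0227) = 0.156
Q = 1.55e+07, so δQ = 0.156 × 1.55e+07 = 2.42e+06.

(1.55 ± 0.242) × 10^7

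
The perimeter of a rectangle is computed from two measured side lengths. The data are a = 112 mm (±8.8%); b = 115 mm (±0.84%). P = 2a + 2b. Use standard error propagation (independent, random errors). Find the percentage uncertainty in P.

Sums and differences: (δP)² = Σ (cᵢ δxᵢ)².
  (2·δa)² = 389;  (2·δb)² = 3.73
δP = √(392) = 19.8 mm
P = 454 mm, so δP/P = 19.8/454 = 0.0436.

4.36%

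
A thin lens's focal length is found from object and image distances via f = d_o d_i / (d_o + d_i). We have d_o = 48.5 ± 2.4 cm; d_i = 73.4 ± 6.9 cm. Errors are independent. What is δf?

∂f/∂d_o = (d_i/(d_o+d_i))² = 0.363;  ∂f/∂d_i = (d_o/(d_o+d_i))² = 0.158
δf = √((∂f/∂d_o · δd_o)² + (∂f/∂d_i · δd_i)²) = √(0.757 + 1.19) = 1.40 cm

1.40 cm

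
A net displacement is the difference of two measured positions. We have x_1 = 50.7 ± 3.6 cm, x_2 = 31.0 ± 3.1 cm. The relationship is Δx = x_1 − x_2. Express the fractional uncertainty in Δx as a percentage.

24.1%

Δx is a linear combination, so absolute uncertainties add in quadrature:
  (δx_1)² = 13.0;  (δx_2)² = 9.61
δΔx = √(22.6) = 4.75 cm
Δx = 19.7 cm, so δΔx/Δx = 4.75/19.7 = 0.241.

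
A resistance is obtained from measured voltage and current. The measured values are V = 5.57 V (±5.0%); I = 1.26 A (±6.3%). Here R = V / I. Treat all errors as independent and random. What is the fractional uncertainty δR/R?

For a monomial R ∝ V, I^-1, fractional errors add in quadrature:
  (1·δV/V)² = (1×0.0500)² = 0.00250;  (-1·δI/I)² = (-1×0.0630)² = 0.00397
δR/R = √(0.00647) = 0.0804

0.0804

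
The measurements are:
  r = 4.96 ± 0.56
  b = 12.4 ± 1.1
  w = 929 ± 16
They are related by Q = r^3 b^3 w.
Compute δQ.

Q is a product of powers, so relative uncertainties combine in quadrature:
  (3·δr/r)² = (3×0.113)² = 0.115;  (3·δb/b)² = (3×0.0887)² = 0.0708;  (1·δw/w)² = (1×0.0172)² = 0.000297
δQ/Q = √(0.186) = 0.431
Q = 2.16e+08, so δQ = 0.431 × 2.16e+08 = 9.32e+07.

9.32e+07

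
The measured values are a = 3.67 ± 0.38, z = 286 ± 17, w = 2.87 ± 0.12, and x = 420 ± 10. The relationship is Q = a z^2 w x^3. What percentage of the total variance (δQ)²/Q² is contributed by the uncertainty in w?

(δQ/Q)² = (1·δa/a)² + (2·δz/z)² + (1·δw/w)² + (3·δx/x)²
  a term: (1×0.104)² = 0.0107
  z term: (2×0.0594)² = 0.0141
  w term: (1×0.0418)² = 0.00175
  x term: (3×0.0238)² = 0.00510
Total = 0.0317. Share from w = 0.00175/0.0317 = 0.0551.

5.51%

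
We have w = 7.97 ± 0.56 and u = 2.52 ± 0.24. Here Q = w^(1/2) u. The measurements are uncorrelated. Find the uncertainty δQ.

0.722

For a monomial Q ∝ w^(1/2), u, fractional errors add in quadrature:
  (½·δw/w)² = (0.5×0.0703)² = 0.00123;  (1·δu/u)² = (1×0.0952)² = 0.00907
δQ/Q = √(0.0103) = 0.102
Q = 7.11, so δQ = 0.102 × 7.11 = 0.722.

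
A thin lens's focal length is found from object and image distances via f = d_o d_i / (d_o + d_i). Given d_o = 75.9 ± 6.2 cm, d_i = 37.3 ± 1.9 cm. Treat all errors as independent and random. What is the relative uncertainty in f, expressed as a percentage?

∂f/∂d_o = (d_i/(d_o+d_i))² = 0.109;  ∂f/∂d_i = (d_o/(d_o+d_i))² = 0.450
δf = √((∂f/∂d_o · δd_o)² + (∂f/∂d_i · δd_i)²) = √(0.453 + 0.730) = 1.09 cm
f = 25.0 cm, so δf/f = 1.09/25.0 = 0.0435.

4.35%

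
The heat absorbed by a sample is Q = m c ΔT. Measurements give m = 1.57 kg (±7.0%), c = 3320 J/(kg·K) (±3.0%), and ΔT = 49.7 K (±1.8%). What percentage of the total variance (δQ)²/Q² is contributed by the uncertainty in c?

14.7%

(δQ/Q)² = (1·δm/m)² + (1·δc/c)² + (1·δΔT/ΔT)²
  m term: (1×0.0700)² = 0.00490
  c term: (1×0.0300)² = 0.000900
  ΔT term: (1×0.0180)² = 0.000324
Total = 0.00612. Share from c = 0.000900/0.00612 = 0.147.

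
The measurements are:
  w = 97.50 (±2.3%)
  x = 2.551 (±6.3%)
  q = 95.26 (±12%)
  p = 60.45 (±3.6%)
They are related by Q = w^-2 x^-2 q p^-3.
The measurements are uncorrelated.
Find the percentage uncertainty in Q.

Products/powers → add relative errors in quadrature, weighted by exponent:
  (-2·δw/w)² = (-2×0.0230)² = 0.00212;  (-2·δx/x)² = (-2×0.0630)² = 0.0159;  (1·δq/q)² = (1×0.120)² = 0.0144;  (-3·δp/p)² = (-3×0.0360)² = 0.0117
δQ/Q = √(0.0441) = 0.210

21.0%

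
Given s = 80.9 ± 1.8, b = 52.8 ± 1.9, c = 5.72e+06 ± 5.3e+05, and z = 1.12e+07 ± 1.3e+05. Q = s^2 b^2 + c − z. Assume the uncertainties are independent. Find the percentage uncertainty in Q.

12.8%

Let p = s^2·b^2 = 1.82e+07. δp/p = √((2·δs/s)² + (2·δb/b)²) = √(0.00198 + 0.00518) = 0.0846, so δp = 1.54e+06.
Q = p + c − z: δQ = √(δp² + δc² + δz²) = √(2.38e+12 + 2.81e+11 + 1.69e+10) = 1.64e+06
Q = 1.28e+07, so δQ/Q = 1.64e+06/1.28e+07 = 0.128.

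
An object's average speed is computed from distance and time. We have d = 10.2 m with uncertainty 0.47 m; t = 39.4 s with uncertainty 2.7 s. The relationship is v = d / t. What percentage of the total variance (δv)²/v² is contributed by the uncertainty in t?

(δv/v)² = (1·δd/d)² + (-1·δt/t)²
  d term: (1×0.0461)² = 0.00212
  t term: (-1×0.0685)² = 0.00470
Total = 0.00682. Share from t = 0.00470/0.00682 = 0.689.

68.9%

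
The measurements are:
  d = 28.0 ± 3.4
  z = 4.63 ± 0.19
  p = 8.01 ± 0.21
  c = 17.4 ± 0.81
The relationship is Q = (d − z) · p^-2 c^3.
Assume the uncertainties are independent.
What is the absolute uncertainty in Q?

400

Let u = d − z = 23.4. δu = √(δd² + δz²) = √(11.6 + 0.0361) = 3.41, so δu/u = 0.146.
Q is then a monomial in u, p, c:
δQ/Q = √((δu/u)² + (-2·δp/p)² + (3·δc/c)²) = √(0.0212 + 0.00275 + 0.0195) = 0.209
Q = 1920, so δQ = 0.209 × 1920 = 400.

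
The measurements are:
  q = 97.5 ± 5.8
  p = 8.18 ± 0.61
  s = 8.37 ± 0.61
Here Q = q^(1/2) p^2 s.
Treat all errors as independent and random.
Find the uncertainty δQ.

933

Each factor contributes (exponent × relative error)² to (δQ/Q)²:
  (½·δq/q)² = (0.5×0.0595)² = 0.000885;  (2·δp/p)² = (2×0.0746)² = 0.0222;  (1·δs/s)² = (1×0.0729)² = 0.00531
δQ/Q = √(0.0284) = 0.169
Q = 5530, so δQ = 0.169 × 5530 = 933.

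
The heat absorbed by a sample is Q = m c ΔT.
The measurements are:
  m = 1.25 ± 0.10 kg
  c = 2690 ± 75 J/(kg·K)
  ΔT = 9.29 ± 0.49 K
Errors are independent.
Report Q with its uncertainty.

31200 ± 3120 J

Each factor contributes (exponent × relative error)² to (δQ/Q)²:
  (1·δm/m)² = (1×0.0800)² = 0.00640;  (1·δc/c)² = (1×0.0279)² = 0.000777;  (1·δΔT/ΔT)² = (1×0.0527)² = 0.00278
δQ/Q = √(0.00996) = 0.0998
Q = 31200 J, so δQ = 0.0998 × 31200 = 3120 J.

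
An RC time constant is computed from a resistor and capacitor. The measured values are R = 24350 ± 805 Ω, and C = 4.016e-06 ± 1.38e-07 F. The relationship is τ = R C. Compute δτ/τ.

Products/powers → add relative errors in quadrature, weighted by exponent:
  (1·δR/R)² = (1×0.0331)² = 0.00109;  (1·δC/C)² = (1×0.0344)² = 0.00118
δτ/τ = √(0.00227) = 0.0477

0.0477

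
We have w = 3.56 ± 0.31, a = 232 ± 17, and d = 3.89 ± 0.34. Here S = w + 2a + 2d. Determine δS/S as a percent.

7.15%

S is a linear combination, so absolute uncertainties add in quadrature:
  (δw)² = 0.0961;  (2·δa)² = 1160;  (2·δd)² = 0.462
δS = √(1160) = 34.0
S = 475, so δS/S = 34.0/475 = 0.0715.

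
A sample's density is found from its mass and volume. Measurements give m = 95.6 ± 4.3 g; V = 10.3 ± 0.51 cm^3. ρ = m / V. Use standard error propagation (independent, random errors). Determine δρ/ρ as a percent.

6.69%

ρ is a product of powers, so relative uncertainties combine in quadrature:
  (1·δm/m)² = (1×0.0450)² = 0.00202;  (-1·δV/V)² = (-1×0.0495)² = 0.00245
δρ/ρ = √(0.00447) = 0.0669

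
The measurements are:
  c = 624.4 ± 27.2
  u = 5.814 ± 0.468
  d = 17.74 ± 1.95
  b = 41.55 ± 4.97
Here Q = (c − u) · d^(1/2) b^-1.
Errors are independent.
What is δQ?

Let w = c − u = 618.6. δw = √(δc² + δu²) = √(740 + 0.219) = 27.2, so δw/w = 0.0440.
Q is then a monomial in w, d, b:
δQ/Q = √((δw/w)² + (½·δd/d)² + (-1·δb/b)²) = √(0.00193 + 0.00302 + 0.0143) = 0.139
Q = 62.71, so δQ = 0.139 × 62.71 = 8.70.

8.70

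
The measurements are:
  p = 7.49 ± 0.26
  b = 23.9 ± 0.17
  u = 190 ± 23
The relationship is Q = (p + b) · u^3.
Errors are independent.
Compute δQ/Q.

Let w = p + b = 31.4. δw = √(δp² + δb²) = √(0.0676 + 0.0289) = 0.311, so δw/w = 0.00990.
Q is then a monomial in w, u:
δQ/Q = √((δw/w)² + (3·δu/u)²) = √(9.79e-05 + 0.132) = 0.363

0.363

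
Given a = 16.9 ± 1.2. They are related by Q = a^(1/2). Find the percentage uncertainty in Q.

For a monomial Q ∝ a^(1/2), fractional errors add in quadrature:
  (½·δa/a)² = (0.5×0.0710)² = 0.00126
δQ/Q = √(0.00126) = 0.0355

3.55%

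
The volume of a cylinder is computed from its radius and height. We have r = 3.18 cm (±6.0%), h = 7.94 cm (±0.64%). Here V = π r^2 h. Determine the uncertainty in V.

Relative error in a monomial: (δV/V)² = Σ (nᵢ · δxᵢ/xᵢ)².
  (2·δr/r)² = (2×0.0600)² = 0.0144;  (1·δh/h)² = (1×0.00640)² = 4.1e-05
δV/V = √(0.0144) = 0.120
V = 252 cm^3, so δV = 0.120 × 252 = 30.3 cm^3.

30.3 cm^3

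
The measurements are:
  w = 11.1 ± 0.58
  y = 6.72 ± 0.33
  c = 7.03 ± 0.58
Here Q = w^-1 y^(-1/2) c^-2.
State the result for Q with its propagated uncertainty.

Products/powers → add relative errors in quadrature, weighted by exponent:
  (-1·δw/w)² = (-1×0.0523)² = 0.00273;  (−½·δy/y)² = (-0.5×0.0491)² = 0.000603;  (-2·δc/c)² = (-2×0.0825)² = 0.0272
δQ/Q = √(0.0306) = 0.175
Q = 0.000703, so δQ = 0.175 × 0.000703 = 0.000123.

0.000703 ± 0.000123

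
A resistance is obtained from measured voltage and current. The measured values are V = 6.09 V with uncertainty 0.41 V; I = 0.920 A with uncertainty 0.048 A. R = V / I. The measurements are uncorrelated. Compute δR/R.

For a monomial R ∝ V, I^-1, fractional errors add in quadrature:
  (1·δV/V)² = (1×0.0673)² = 0.00453;  (-1·δI/I)² = (-1×0.0522)² = 0.00272
δR/R = √(0.00725) = 0.0852

0.0852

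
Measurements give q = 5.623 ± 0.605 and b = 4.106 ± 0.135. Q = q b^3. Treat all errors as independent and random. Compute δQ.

56.8

Products/powers → add relative errors in quadrature, weighted by exponent:
  (1·δq/q)² = (1×0.108)² = 0.0116;  (3·δb/b)² = (3×0.0329)² = 0.00973
δQ/Q = √(0.0213) = 0.146
Q = 389.2, so δQ = 0.146 × 389.2 = 56.8.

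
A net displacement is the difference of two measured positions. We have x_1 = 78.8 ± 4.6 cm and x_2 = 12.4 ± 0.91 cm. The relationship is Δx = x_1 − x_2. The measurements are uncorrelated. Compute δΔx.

Sums and differences: (δΔx)² = Σ (cᵢ δxᵢ)².
  (δx_1)² = 21.2;  (δx_2)² = 0.828
δΔx = √(22.0) = 4.69 cm

4.69 cm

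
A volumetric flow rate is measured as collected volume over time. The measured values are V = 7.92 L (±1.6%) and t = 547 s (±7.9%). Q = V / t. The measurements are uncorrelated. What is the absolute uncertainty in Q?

Since Q is a product/quotient, work with relative uncertainties:
  (1·δV/V)² = (1×0.0160)² = 0.000256;  (-1·δt/t)² = (-1×0.0790)² = 0.00624
δQ/Q = √(0.00650) = 0.0806
Q = 0.0145 L/s, so δQ = 0.0806 × 0.0145 = 0.00117 L/s.

0.00117 L/s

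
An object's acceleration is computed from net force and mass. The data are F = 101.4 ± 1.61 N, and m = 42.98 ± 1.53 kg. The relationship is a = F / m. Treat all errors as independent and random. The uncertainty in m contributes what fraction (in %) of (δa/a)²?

(δa/a)² = (1·δF/F)² + (-1·δm/m)²
  F term: (1×0.0159)² = 0.000252
  m term: (-1×0.0356)² = 0.00127
Total = 0.00152. Share from m = 0.00127/0.00152 = 0.834.

83.4%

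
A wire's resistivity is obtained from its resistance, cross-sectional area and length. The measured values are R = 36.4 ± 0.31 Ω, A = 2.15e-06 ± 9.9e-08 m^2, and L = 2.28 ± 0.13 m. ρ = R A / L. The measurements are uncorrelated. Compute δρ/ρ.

0.0738

Relative error in a monomial: (δρ/ρ)² = Σ (nᵢ · δxᵢ/xᵢ)².
  (1·δR/R)² = (1×0.00852)² = 7.25e-05;  (1·δA/A)² = (1×0.0460)² = 0.00212;  (-1·δL/L)² = (-1×0.0570)² = 0.00325
δρ/ρ = √(0.00544) = 0.0738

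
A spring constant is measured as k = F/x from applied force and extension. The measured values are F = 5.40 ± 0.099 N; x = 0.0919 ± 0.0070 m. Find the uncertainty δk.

4.60 N/m

Relative error in a monomial: (δk/k)² = Σ (nᵢ · δxᵢ/xᵢ)².
  (1·δF/F)² = (1×0.0183)² = 0.000336;  (-1·δx/x)² = (-1×0.0762)² = 0.00580
δk/k = √(0.00614) = 0.0783
k = 58.8 N/m, so δk = 0.0783 × 58.8 = 4.60 N/m.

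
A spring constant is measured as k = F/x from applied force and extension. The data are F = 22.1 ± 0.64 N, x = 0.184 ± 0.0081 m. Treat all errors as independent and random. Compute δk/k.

Since k is a product/quotient, work with relative uncertainties:
  (1·δF/F)² = (1×0.0290)² = 0.000839;  (-1·δx/x)² = (-1×0.0440)² = 0.00194
δk/k = √(0.00278) = 0.0527

0.0527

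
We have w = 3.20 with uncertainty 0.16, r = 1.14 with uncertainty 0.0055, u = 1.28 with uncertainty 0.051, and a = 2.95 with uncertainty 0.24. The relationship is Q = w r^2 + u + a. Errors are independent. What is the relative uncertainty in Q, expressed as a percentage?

Let p = w·r^2 = 4.16. δp/p = √((1·δw/w)² + (2·δr/r)²) = √(0.00250 + 9.31e-05) = 0.0509, so δp = 0.212.
Q = p + u + a: δQ = √(δp² + δu² + δa²) = √(0.0448 + 0.00260 + 0.0576) = 0.324
Q = 8.39, so δQ/Q = 0.324/8.39 = 0.0386.

3.86%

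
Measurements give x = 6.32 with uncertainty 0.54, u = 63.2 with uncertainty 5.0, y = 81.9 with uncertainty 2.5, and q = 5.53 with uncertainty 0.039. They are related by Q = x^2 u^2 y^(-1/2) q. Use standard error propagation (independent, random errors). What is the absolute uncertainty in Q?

22800

Products/powers → add relative errors in quadrature, weighted by exponent:
  (2·δx/x)² = (2×0.0854)² = 0.0292;  (2·δu/u)² = (2×0.0791)² = 0.0250;  (−½·δy/y)² = (-0.5×0.0305)² = 0.000233;  (1·δq/q)² = (1×0.00705)² = 4.97e-05
δQ/Q = √(0.0545) = 0.233
Q = 97500, so δQ = 0.233 × 97500 = 22800.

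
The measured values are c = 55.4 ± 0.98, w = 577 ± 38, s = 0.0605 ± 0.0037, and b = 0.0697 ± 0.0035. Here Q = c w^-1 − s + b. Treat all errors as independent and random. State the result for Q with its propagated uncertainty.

0.105 ± 0.00830

Let p = c·w^-1 = 0.0960. δp/p = √((1·δc/c)² + (-1·δw/w)²) = √(0.000313 + 0.00434) = 0.0682, so δp = 0.00655.
Q = p − s + b: δQ = √(δp² + δs² + δb²) = √(4.29e-05 + 1.37e-05 + 1.23e-05) = 0.00830
Q = 0.105.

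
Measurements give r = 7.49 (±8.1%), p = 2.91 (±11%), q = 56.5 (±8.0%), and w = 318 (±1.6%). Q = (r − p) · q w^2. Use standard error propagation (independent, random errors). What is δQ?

4.52e+06

Let u = r − p = 4.58. δu = √(δr² + δp²) = √(0.368 + 0.102) = 0.686, so δu/u = 0.150.
Q is then a monomial in u, q, w:
δQ/Q = √((δu/u)² + (1·δq/q)² + (2·δw/w)²) = √(0.0224 + 0.00640 + 0.00102) = 0.173
Q = 2.62e+07, so δQ = 0.173 × 2.62e+07 = 4.52e+06.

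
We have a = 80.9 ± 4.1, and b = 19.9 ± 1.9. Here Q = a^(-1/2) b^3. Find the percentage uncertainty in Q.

Relative error in a monomial: (δQ/Q)² = Σ (nᵢ · δxᵢ/xᵢ)².
  (−½·δa/a)² = (-0.5×0.0507)² = 0.000642;  (3·δb/b)² = (3×0.0955)² = 0.0820
δQ/Q = √(0.0827) = 0.288

28.8%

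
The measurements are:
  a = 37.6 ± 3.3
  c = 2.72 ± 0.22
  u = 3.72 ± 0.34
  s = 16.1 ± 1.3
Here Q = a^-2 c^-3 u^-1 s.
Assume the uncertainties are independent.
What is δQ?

4.92e-05

Since Q is a product/quotient, work with relative uncertainties:
  (-2·δa/a)² = (-2×0.0878)² = 0.0308;  (-3·δc/c)² = (-3×0.0809)² = 0.0589;  (-1·δu/u)² = (-1×0.0914)² = 0.00835;  (1·δs/s)² = (1×0.0807)² = 0.00652
δQ/Q = √(0.105) = 0.323
Q = 0.000152, so δQ = 0.323 × 0.000152 = 4.92e-05.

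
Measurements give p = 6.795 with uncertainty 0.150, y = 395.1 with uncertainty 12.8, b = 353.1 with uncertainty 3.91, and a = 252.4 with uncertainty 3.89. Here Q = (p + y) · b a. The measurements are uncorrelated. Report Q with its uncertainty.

Let u = p + y = 401.9. δu = √(δp² + δy²) = √(0.0225 + 164) = 12.8, so δu/u = 0.0319.
Q is then a monomial in u, b, a:
δQ/Q = √((δu/u)² + (1·δb/b)² + (1·δa/a)²) = √(0.00101 + 0.000123 + 0.000238) = 0.0371
Q = 3.582e+07, so δQ = 0.0371 × 3.582e+07 = 1.33e+06.

(3.582 ± 0.133) × 10^7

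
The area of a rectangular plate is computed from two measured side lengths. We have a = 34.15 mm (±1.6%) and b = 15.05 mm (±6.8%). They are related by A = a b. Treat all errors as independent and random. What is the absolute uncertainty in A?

Each factor contributes (exponent × relative error)² to (δA/A)²:
  (1·δa/a)² = (1×0.0160)² = 0.000256;  (1·δb/b)² = (1×0.0680)² = 0.00462
δA/A = √(0.00488) = 0.0699
A = 514.0 mm^2, so δA = 0.0699 × 514.0 = 35.9 mm^2.

35.9 mm^2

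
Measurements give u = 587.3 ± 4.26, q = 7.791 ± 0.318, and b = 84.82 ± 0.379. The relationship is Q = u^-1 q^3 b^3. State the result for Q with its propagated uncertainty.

491400 ± 60600

Products/powers → add relative errors in quadrature, weighted by exponent:
  (-1·δu/u)² = (-1×0.00725)² = 5.26e-05;  (3·δq/q)² = (3×0.0408)² = 0.0150;  (3·δb/b)² = (3×0.00447)² = 0.000180
δQ/Q = √(0.0152) = 0.123
Q = 491400, so δQ = 0.123 × 491400 = 60600.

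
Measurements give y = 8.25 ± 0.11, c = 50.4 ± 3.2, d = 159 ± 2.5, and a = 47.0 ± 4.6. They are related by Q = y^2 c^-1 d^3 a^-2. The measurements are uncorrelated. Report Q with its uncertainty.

2460 ± 523

Relative error in a monomial: (δQ/Q)² = Σ (nᵢ · δxᵢ/xᵢ)².
  (2·δy/y)² = (2×0.0133)² = 0.000711;  (-1·δc/c)² = (-1×0.0635)² = 0.00403;  (3·δd/d)² = (3×0.0157)² = 0.00222;  (-2·δa/a)² = (-2×0.0979)² = 0.0383
δQ/Q = √(0.0453) = 0.213
Q = 2460, so δQ = 0.213 × 2460 = 523.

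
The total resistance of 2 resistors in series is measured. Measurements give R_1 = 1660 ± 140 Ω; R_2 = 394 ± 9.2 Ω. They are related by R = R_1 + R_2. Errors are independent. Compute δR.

140 Ω

R is a linear combination, so absolute uncertainties add in quadrature:
  (δR_1)² = 19600;  (δR_2)² = 84.6
δR = √(19700) = 140 Ω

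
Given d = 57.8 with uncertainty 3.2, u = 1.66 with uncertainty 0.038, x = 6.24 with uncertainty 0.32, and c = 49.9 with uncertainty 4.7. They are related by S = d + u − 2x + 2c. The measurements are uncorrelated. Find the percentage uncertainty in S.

S is a linear combination, so absolute uncertainties add in quadrature:
  (δd)² = 10.2;  (δu)² = 0.00144;  (2·δx)² = 0.410;  (2·δc)² = 88.4
δS = √(99.0) = 9.95
S = 147, so δS/S = 9.95/147 = 0.0678.

6.78%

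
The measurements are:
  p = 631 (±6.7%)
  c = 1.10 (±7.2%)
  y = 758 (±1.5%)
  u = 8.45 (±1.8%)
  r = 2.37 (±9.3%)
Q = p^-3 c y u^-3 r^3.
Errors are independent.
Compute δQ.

Products/powers → add relative errors in quadrature, weighted by exponent:
  (-3·δp/p)² = (-3×0.0670)² = 0.0404;  (1·δc/c)² = (1×0.0720)² = 0.00518;  (1·δy/y)² = (1×0.0150)² = 0.000225;  (-3·δu/u)² = (-3×0.0180)² = 0.00292;  (3·δr/r)² = (3×0.0930)² = 0.0778
δQ/Q = √(0.127) = 0.356
Q = 7.32e-08, so δQ = 0.356 × 7.32e-08 = 2.61e-08.

2.61e-08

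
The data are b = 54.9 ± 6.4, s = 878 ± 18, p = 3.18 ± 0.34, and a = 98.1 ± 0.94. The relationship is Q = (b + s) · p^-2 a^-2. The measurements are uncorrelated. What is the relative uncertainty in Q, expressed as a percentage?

21.6%

Let u = b + s = 933. δu = √(δb² + δs²) = √(41.0 + 324) = 19.1, so δu/u = 0.0205.
Q is then a monomial in u, p, a:
δQ/Q = √((δu/u)² + (-2·δp/p)² + (-2·δa/a)²) = √(0.000419 + 0.0457 + 0.000367) = 0.216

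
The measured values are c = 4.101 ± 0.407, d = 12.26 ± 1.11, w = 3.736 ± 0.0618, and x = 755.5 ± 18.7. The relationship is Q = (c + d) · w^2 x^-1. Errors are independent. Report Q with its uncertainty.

Let u = c + d = 16.36. δu = √(δc² + δd²) = √(0.166 + 1.23) = 1.18, so δu/u = 0.0723.
Q is then a monomial in u, w, x:
δQ/Q = √((δu/u)² + (2·δw/w)² + (-1·δx/x)²) = √(0.00522 + 0.00109 + 0.000613) = 0.0832
Q = 0.3023, so δQ = 0.0832 × 0.3023 = 0.0252.

0.3023 ± 0.0252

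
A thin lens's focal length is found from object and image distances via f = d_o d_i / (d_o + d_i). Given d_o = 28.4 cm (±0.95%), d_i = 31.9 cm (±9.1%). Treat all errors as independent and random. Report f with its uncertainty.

∂f/∂d_o = (d_i/(d_o+d_i))² = 0.280;  ∂f/∂d_i = (d_o/(d_o+d_i))² = 0.222
δf = √((∂f/∂d_o · δd_o)² + (∂f/∂d_i · δd_i)²) = √(0.00570 + 0.415) = 0.648 cm
f = 15.0 cm.

15.0 ± 0.648 cm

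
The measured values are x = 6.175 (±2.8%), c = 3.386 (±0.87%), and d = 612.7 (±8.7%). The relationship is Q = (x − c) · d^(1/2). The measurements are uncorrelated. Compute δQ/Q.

0.0765

Let u = x − c = 2.789. δu = √(δx² + δc²) = √(0.0299 + 0.000868) = 0.175, so δu/u = 0.0629.
Q is then a monomial in u, d:
δQ/Q = √((δu/u)² + (½·δd/d)²) = √(0.00395 + 0.00189) = 0.0765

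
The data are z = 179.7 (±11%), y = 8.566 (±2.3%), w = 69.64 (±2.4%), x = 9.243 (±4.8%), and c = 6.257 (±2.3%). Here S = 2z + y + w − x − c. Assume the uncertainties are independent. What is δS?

Each term contributes (cᵢ δxᵢ)² to (δS)²:
  (2·δz)² = 1560;  (δy)² = 0.0388;  (δw)² = 2.79;  (δx)² = 0.197;  (δc)² = 0.0207
δS = √(1570) = 39.6

39.6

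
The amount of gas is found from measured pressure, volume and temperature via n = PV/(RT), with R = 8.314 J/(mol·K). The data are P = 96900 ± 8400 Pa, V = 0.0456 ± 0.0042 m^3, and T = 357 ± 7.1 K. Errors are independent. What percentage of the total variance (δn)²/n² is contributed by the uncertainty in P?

(δn/n)² = (1·δP/P)² + (1·δV/V)² + (-1·δT/T)²
  P term: (1×0.0867)² = 0.00751
  V term: (1×0.0921)² = 0.00848
  T term: (-1×0.0199)² = 0.000396
Total = 0.0164. Share from P = 0.00751/0.0164 = 0.458.

45.8%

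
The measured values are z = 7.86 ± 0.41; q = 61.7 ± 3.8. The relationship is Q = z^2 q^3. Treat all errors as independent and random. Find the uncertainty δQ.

3.08e+06

For a monomial Q ∝ z^2, q^3, fractional errors add in quadrature:
  (2·δz/z)² = (2×0.0522)² = 0.0109;  (3·δq/q)² = (3×0.0616)² = 0.0341
δQ/Q = √(0.0450) = 0.212
Q = 1.45e+07, so δQ = 0.212 × 1.45e+07 = 3.08e+06.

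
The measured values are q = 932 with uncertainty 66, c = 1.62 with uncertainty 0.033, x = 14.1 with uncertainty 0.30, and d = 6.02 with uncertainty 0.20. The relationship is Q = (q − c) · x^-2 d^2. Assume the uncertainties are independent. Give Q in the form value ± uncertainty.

170 ± 18.0

Let u = q − c = 930. δu = √(δq² + δc²) = √(4360 + 0.00109) = 66.0, so δu/u = 0.0709.
Q is then a monomial in u, x, d:
δQ/Q = √((δu/u)² + (-2·δx/x)² + (2·δd/d)²) = √(0.00503 + 0.00181 + 0.00441) = 0.106
Q = 170, so δQ = 0.106 × 170 = 18.0.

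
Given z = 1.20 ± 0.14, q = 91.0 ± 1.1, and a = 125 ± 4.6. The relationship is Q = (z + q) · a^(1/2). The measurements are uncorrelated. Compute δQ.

Let u = z + q = 92.2. δu = √(δz² + δq²) = √(0.0196 + 1.21) = 1.11, so δu/u = 0.0120.
Q is then a monomial in u, a:
δQ/Q = √((δu/u)² + (½·δa/a)²) = √(0.000145 + 0.000339) = 0.0220
Q = 1030, so δQ = 0.0220 × 1030 = 22.7.

22.7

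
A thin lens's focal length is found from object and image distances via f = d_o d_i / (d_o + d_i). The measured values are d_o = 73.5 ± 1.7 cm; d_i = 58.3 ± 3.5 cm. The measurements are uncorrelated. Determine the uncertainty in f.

∂f/∂d_o = (d_i/(d_o+d_i))² = 0.196;  ∂f/∂d_i = (d_o/(d_o+d_i))² = 0.311
δf = √((∂f/∂d_o · δd_o)² + (∂f/∂d_i · δd_i)²) = √(0.111 + 1.18) = 1.14 cm

1.14 cm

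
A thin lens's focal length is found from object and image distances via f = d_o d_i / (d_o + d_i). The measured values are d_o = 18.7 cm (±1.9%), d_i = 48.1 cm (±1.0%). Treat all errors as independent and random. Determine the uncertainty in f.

0.188 cm

∂f/∂d_o = (d_i/(d_o+d_i))² = 0.518;  ∂f/∂d_i = (d_o/(d_o+d_i))² = 0.0784
δf = √((∂f/∂d_o · δd_o)² + (∂f/∂d_i · δd_i)²) = √(0.0339 + 0.00142) = 0.188 cm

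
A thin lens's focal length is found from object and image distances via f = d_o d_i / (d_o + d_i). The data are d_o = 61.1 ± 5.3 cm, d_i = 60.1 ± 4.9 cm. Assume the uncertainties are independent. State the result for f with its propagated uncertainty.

∂f/∂d_o = (d_i/(d_o+d_i))² = 0.246;  ∂f/∂d_i = (d_o/(d_o+d_i))² = 0.254
δf = √((∂f/∂d_o · δd_o)² + (∂f/∂d_i · δd_i)²) = √(1.70 + 1.55) = 1.80 cm
f = 30.3 cm.

30.3 ± 1.80 cm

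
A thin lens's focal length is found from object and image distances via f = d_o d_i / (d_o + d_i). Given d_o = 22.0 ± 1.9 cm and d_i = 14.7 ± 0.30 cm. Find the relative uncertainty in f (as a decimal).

0.0367

∂f/∂d_o = (d_i/(d_o+d_i))² = 0.160;  ∂f/∂d_i = (d_o/(d_o+d_i))² = 0.359
δf = √((∂f/∂d_o · δd_o)² + (∂f/∂d_i · δd_i)²) = √(0.0929 + 0.0116) = 0.323 cm
f = 8.81 cm, so δf/f = 0.323/8.81 = 0.0367.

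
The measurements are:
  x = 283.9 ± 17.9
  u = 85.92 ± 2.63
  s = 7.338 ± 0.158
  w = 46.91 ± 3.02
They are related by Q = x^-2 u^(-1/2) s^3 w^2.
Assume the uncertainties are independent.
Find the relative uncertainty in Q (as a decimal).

Since Q is a product/quotient, work with relative uncertainties:
  (-2·δx/x)² = (-2×0.0631)² = 0.0159;  (−½·δu/u)² = (-0.5×0.0306)² = 0.000234;  (3·δs/s)² = (3×0.0215)² = 0.00417;  (2·δw/w)² = (2×0.0644)² = 0.0166
δQ/Q = √(0.0369) = 0.192

0.192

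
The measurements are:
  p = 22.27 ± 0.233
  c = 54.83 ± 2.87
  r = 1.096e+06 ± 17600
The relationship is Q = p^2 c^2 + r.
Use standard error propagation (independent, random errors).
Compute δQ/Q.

0.0619

Let w = p^2·c^2 = 1.491e+06. δw/w = √((2·δp/p)² + (2·δc/c)²) = √(0.000438 + 0.0110) = 0.107, so δw = 1.59e+05.
Q = w + r: δQ = √(δw² + δr²) = √(2.53e+10 + 3.1e+08) = 1.6e+05
Q = 2.587e+06, so δQ/Q = 1.6e+05/2.587e+06 = 0.0619.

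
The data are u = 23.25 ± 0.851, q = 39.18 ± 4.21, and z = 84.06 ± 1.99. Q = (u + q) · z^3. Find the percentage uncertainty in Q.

9.89%

Let w = u + q = 62.43. δw = √(δu² + δq²) = √(0.724 + 17.7) = 4.30, so δw/w = 0.0688.
Q is then a monomial in w, z:
δQ/Q = √((δw/w)² + (3·δz/z)²) = √(0.00473 + 0.00504) = 0.0989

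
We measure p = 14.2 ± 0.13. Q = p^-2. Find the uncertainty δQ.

Q ∝ p^-2, so δQ/Q = |-2| · δp/p = 2 × 0.00915 = 0.0183.
Q = 0.00496, so δQ = 0.0183 × 0.00496 = 9.08e-05.

9.08e-05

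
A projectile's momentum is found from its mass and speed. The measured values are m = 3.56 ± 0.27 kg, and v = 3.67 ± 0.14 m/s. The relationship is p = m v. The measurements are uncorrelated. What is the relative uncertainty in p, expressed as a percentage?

Since p is a product/quotient, work with relative uncertainties:
  (1·δm/m)² = (1×0.0758)² = 0.00575;  (1·δv/v)² = (1×0.0381)² = 0.00146
δp/p = √(0.00721) = 0.0849

8.49%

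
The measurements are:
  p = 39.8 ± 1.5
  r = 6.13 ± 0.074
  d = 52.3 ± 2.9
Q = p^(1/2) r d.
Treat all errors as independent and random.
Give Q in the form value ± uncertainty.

Each factor contributes (exponent × relative error)² to (δQ/Q)²:
  (½·δp/p)² = (0.5×0.0377)² = 0.000355;  (1·δr/r)² = (1×0.0121)² = 0.000146;  (1·δd/d)² = (1×0.0554)² = 0.00307
δQ/Q = √(0.00358) = 0.0598
Q = 2020, so δQ = 0.0598 × 2020 = 121.

2020 ± 121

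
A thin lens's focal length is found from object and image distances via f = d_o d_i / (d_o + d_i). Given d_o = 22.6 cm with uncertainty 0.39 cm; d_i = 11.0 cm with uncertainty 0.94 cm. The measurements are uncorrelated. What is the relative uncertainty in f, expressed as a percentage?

5.78%

∂f/∂d_o = (d_i/(d_o+d_i))² = 0.107;  ∂f/∂d_i = (d_o/(d_o+d_i))² = 0.452
δf = √((∂f/∂d_o · δd_o)² + (∂f/∂d_i · δd_i)²) = √(0.00175 + 0.181) = 0.427 cm
f = 7.40 cm, so δf/f = 0.427/7.40 = 0.0578.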